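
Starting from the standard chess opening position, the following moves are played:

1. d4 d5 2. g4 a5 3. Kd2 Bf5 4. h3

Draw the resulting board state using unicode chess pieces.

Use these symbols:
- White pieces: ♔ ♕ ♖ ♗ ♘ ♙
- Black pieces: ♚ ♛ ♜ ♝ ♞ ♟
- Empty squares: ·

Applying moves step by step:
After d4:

♜ ♞ ♝ ♛ ♚ ♝ ♞ ♜
♟ ♟ ♟ ♟ ♟ ♟ ♟ ♟
· · · · · · · ·
· · · · · · · ·
· · · ♙ · · · ·
· · · · · · · ·
♙ ♙ ♙ · ♙ ♙ ♙ ♙
♖ ♘ ♗ ♕ ♔ ♗ ♘ ♖


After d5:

♜ ♞ ♝ ♛ ♚ ♝ ♞ ♜
♟ ♟ ♟ · ♟ ♟ ♟ ♟
· · · · · · · ·
· · · ♟ · · · ·
· · · ♙ · · · ·
· · · · · · · ·
♙ ♙ ♙ · ♙ ♙ ♙ ♙
♖ ♘ ♗ ♕ ♔ ♗ ♘ ♖


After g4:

♜ ♞ ♝ ♛ ♚ ♝ ♞ ♜
♟ ♟ ♟ · ♟ ♟ ♟ ♟
· · · · · · · ·
· · · ♟ · · · ·
· · · ♙ · · ♙ ·
· · · · · · · ·
♙ ♙ ♙ · ♙ ♙ · ♙
♖ ♘ ♗ ♕ ♔ ♗ ♘ ♖


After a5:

♜ ♞ ♝ ♛ ♚ ♝ ♞ ♜
· ♟ ♟ · ♟ ♟ ♟ ♟
· · · · · · · ·
♟ · · ♟ · · · ·
· · · ♙ · · ♙ ·
· · · · · · · ·
♙ ♙ ♙ · ♙ ♙ · ♙
♖ ♘ ♗ ♕ ♔ ♗ ♘ ♖


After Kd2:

♜ ♞ ♝ ♛ ♚ ♝ ♞ ♜
· ♟ ♟ · ♟ ♟ ♟ ♟
· · · · · · · ·
♟ · · ♟ · · · ·
· · · ♙ · · ♙ ·
· · · · · · · ·
♙ ♙ ♙ ♔ ♙ ♙ · ♙
♖ ♘ ♗ ♕ · ♗ ♘ ♖


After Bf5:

♜ ♞ · ♛ ♚ ♝ ♞ ♜
· ♟ ♟ · ♟ ♟ ♟ ♟
· · · · · · · ·
♟ · · ♟ · ♝ · ·
· · · ♙ · · ♙ ·
· · · · · · · ·
♙ ♙ ♙ ♔ ♙ ♙ · ♙
♖ ♘ ♗ ♕ · ♗ ♘ ♖


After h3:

♜ ♞ · ♛ ♚ ♝ ♞ ♜
· ♟ ♟ · ♟ ♟ ♟ ♟
· · · · · · · ·
♟ · · ♟ · ♝ · ·
· · · ♙ · · ♙ ·
· · · · · · · ♙
♙ ♙ ♙ ♔ ♙ ♙ · ·
♖ ♘ ♗ ♕ · ♗ ♘ ♖



  a b c d e f g h
  ─────────────────
8│♜ ♞ · ♛ ♚ ♝ ♞ ♜│8
7│· ♟ ♟ · ♟ ♟ ♟ ♟│7
6│· · · · · · · ·│6
5│♟ · · ♟ · ♝ · ·│5
4│· · · ♙ · · ♙ ·│4
3│· · · · · · · ♙│3
2│♙ ♙ ♙ ♔ ♙ ♙ · ·│2
1│♖ ♘ ♗ ♕ · ♗ ♘ ♖│1
  ─────────────────
  a b c d e f g h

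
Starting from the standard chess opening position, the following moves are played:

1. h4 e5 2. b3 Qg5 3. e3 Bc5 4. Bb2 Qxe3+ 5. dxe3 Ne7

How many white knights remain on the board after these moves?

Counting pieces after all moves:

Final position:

  a b c d e f g h
  ─────────────────
8│♜ ♞ ♝ · ♚ · · ♜│8
7│♟ ♟ ♟ ♟ ♞ ♟ ♟ ♟│7
6│· · · · · · · ·│6
5│· · ♝ · ♟ · · ·│5
4│· · · · · · · ♙│4
3│· ♙ · · ♙ · · ·│3
2│♙ ♗ ♙ · · ♙ ♙ ·│2
1│♖ ♘ · ♕ ♔ ♗ ♘ ♖│1
  ─────────────────
  a b c d e f g h


2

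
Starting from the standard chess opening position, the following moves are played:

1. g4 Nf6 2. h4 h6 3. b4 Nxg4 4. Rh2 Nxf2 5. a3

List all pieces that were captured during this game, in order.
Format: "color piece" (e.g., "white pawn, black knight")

Tracking captures:
  Nxg4: captured white pawn
  Nxf2: captured white pawn

white pawn, white pawn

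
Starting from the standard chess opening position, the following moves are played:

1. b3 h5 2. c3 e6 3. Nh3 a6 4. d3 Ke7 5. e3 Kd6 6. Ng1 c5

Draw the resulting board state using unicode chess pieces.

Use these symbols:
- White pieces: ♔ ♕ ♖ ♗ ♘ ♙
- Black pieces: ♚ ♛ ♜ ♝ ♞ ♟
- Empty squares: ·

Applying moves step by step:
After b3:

♜ ♞ ♝ ♛ ♚ ♝ ♞ ♜
♟ ♟ ♟ ♟ ♟ ♟ ♟ ♟
· · · · · · · ·
· · · · · · · ·
· · · · · · · ·
· ♙ · · · · · ·
♙ · ♙ ♙ ♙ ♙ ♙ ♙
♖ ♘ ♗ ♕ ♔ ♗ ♘ ♖


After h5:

♜ ♞ ♝ ♛ ♚ ♝ ♞ ♜
♟ ♟ ♟ ♟ ♟ ♟ ♟ ·
· · · · · · · ·
· · · · · · · ♟
· · · · · · · ·
· ♙ · · · · · ·
♙ · ♙ ♙ ♙ ♙ ♙ ♙
♖ ♘ ♗ ♕ ♔ ♗ ♘ ♖


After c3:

♜ ♞ ♝ ♛ ♚ ♝ ♞ ♜
♟ ♟ ♟ ♟ ♟ ♟ ♟ ·
· · · · · · · ·
· · · · · · · ♟
· · · · · · · ·
· ♙ ♙ · · · · ·
♙ · · ♙ ♙ ♙ ♙ ♙
♖ ♘ ♗ ♕ ♔ ♗ ♘ ♖


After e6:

♜ ♞ ♝ ♛ ♚ ♝ ♞ ♜
♟ ♟ ♟ ♟ · ♟ ♟ ·
· · · · ♟ · · ·
· · · · · · · ♟
· · · · · · · ·
· ♙ ♙ · · · · ·
♙ · · ♙ ♙ ♙ ♙ ♙
♖ ♘ ♗ ♕ ♔ ♗ ♘ ♖


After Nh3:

♜ ♞ ♝ ♛ ♚ ♝ ♞ ♜
♟ ♟ ♟ ♟ · ♟ ♟ ·
· · · · ♟ · · ·
· · · · · · · ♟
· · · · · · · ·
· ♙ ♙ · · · · ♘
♙ · · ♙ ♙ ♙ ♙ ♙
♖ ♘ ♗ ♕ ♔ ♗ · ♖


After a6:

♜ ♞ ♝ ♛ ♚ ♝ ♞ ♜
· ♟ ♟ ♟ · ♟ ♟ ·
♟ · · · ♟ · · ·
· · · · · · · ♟
· · · · · · · ·
· ♙ ♙ · · · · ♘
♙ · · ♙ ♙ ♙ ♙ ♙
♖ ♘ ♗ ♕ ♔ ♗ · ♖


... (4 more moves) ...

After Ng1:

♜ ♞ ♝ ♛ · ♝ ♞ ♜
· ♟ ♟ ♟ · ♟ ♟ ·
♟ · · ♚ ♟ · · ·
· · · · · · · ♟
· · · · · · · ·
· ♙ ♙ ♙ ♙ · · ·
♙ · · · · ♙ ♙ ♙
♖ ♘ ♗ ♕ ♔ ♗ ♘ ♖


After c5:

♜ ♞ ♝ ♛ · ♝ ♞ ♜
· ♟ · ♟ · ♟ ♟ ·
♟ · · ♚ ♟ · · ·
· · ♟ · · · · ♟
· · · · · · · ·
· ♙ ♙ ♙ ♙ · · ·
♙ · · · · ♙ ♙ ♙
♖ ♘ ♗ ♕ ♔ ♗ ♘ ♖



  a b c d e f g h
  ─────────────────
8│♜ ♞ ♝ ♛ · ♝ ♞ ♜│8
7│· ♟ · ♟ · ♟ ♟ ·│7
6│♟ · · ♚ ♟ · · ·│6
5│· · ♟ · · · · ♟│5
4│· · · · · · · ·│4
3│· ♙ ♙ ♙ ♙ · · ·│3
2│♙ · · · · ♙ ♙ ♙│2
1│♖ ♘ ♗ ♕ ♔ ♗ ♘ ♖│1
  ─────────────────
  a b c d e f g h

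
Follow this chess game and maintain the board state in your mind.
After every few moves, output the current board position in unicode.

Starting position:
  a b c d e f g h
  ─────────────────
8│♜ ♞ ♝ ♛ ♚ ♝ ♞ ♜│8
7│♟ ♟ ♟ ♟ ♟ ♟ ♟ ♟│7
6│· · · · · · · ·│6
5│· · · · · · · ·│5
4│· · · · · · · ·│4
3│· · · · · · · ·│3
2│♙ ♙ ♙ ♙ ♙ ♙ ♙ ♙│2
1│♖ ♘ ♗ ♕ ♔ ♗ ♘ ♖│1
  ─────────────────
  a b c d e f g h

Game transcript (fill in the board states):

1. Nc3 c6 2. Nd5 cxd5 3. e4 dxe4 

  a b c d e f g h
  ─────────────────
8│♜ ♞ ♝ ♛ ♚ ♝ ♞ ♜│8
7│♟ ♟ · ♟ ♟ ♟ ♟ ♟│7
6│· · · · · · · ·│6
5│· · · · · · · ·│5
4│· · · · ♟ · · ·│4
3│· · · · · · · ·│3
2│♙ ♙ ♙ ♙ · ♙ ♙ ♙│2
1│♖ · ♗ ♕ ♔ ♗ ♘ ♖│1
  ─────────────────
  a b c d e f g h

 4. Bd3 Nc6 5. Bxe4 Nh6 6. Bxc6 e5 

  a b c d e f g h
  ─────────────────
8│♜ · ♝ ♛ ♚ ♝ · ♜│8
7│♟ ♟ · ♟ · ♟ ♟ ♟│7
6│· · ♗ · · · · ♞│6
5│· · · · ♟ · · ·│5
4│· · · · · · · ·│4
3│· · · · · · · ·│3
2│♙ ♙ ♙ ♙ · ♙ ♙ ♙│2
1│♖ · ♗ ♕ ♔ · ♘ ♖│1
  ─────────────────
  a b c d e f g h

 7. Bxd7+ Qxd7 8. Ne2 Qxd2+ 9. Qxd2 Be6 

  a b c d e f g h
  ─────────────────
8│♜ · · · ♚ ♝ · ♜│8
7│♟ ♟ · · · ♟ ♟ ♟│7
6│· · · · ♝ · · ♞│6
5│· · · · ♟ · · ·│5
4│· · · · · · · ·│4
3│· · · · · · · ·│3
2│♙ ♙ ♙ ♕ ♘ ♙ ♙ ♙│2
1│♖ · ♗ · ♔ · · ♖│1
  ─────────────────
  a b c d e f g h

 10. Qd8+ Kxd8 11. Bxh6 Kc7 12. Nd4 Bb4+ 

  a b c d e f g h
  ─────────────────
8│♜ · · · · · · ♜│8
7│♟ ♟ ♚ · · ♟ ♟ ♟│7
6│· · · · ♝ · · ♗│6
5│· · · · ♟ · · ·│5
4│· ♝ · ♘ · · · ·│4
3│· · · · · · · ·│3
2│♙ ♙ ♙ · · ♙ ♙ ♙│2
1│♖ · · · ♔ · · ♖│1
  ─────────────────
  a b c d e f g h

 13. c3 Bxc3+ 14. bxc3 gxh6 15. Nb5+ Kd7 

  a b c d e f g h
  ─────────────────
8│♜ · · · · · · ♜│8
7│♟ ♟ · ♚ · ♟ · ♟│7
6│· · · · ♝ · · ♟│6
5│· ♘ · · ♟ · · ·│5
4│· · · · · · · ·│4
3│· · ♙ · · · · ·│3
2│♙ · · · · ♙ ♙ ♙│2
1│♖ · · · ♔ · · ♖│1
  ─────────────────
  a b c d e f g h



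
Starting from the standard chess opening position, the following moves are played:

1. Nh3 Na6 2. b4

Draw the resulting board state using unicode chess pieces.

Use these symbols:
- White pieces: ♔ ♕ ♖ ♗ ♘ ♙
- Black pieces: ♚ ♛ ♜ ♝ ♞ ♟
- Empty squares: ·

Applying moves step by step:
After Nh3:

♜ ♞ ♝ ♛ ♚ ♝ ♞ ♜
♟ ♟ ♟ ♟ ♟ ♟ ♟ ♟
· · · · · · · ·
· · · · · · · ·
· · · · · · · ·
· · · · · · · ♘
♙ ♙ ♙ ♙ ♙ ♙ ♙ ♙
♖ ♘ ♗ ♕ ♔ ♗ · ♖


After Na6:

♜ · ♝ ♛ ♚ ♝ ♞ ♜
♟ ♟ ♟ ♟ ♟ ♟ ♟ ♟
♞ · · · · · · ·
· · · · · · · ·
· · · · · · · ·
· · · · · · · ♘
♙ ♙ ♙ ♙ ♙ ♙ ♙ ♙
♖ ♘ ♗ ♕ ♔ ♗ · ♖


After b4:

♜ · ♝ ♛ ♚ ♝ ♞ ♜
♟ ♟ ♟ ♟ ♟ ♟ ♟ ♟
♞ · · · · · · ·
· · · · · · · ·
· ♙ · · · · · ·
· · · · · · · ♘
♙ · ♙ ♙ ♙ ♙ ♙ ♙
♖ ♘ ♗ ♕ ♔ ♗ · ♖



  a b c d e f g h
  ─────────────────
8│♜ · ♝ ♛ ♚ ♝ ♞ ♜│8
7│♟ ♟ ♟ ♟ ♟ ♟ ♟ ♟│7
6│♞ · · · · · · ·│6
5│· · · · · · · ·│5
4│· ♙ · · · · · ·│4
3│· · · · · · · ♘│3
2│♙ · ♙ ♙ ♙ ♙ ♙ ♙│2
1│♖ ♘ ♗ ♕ ♔ ♗ · ♖│1
  ─────────────────
  a b c d e f g h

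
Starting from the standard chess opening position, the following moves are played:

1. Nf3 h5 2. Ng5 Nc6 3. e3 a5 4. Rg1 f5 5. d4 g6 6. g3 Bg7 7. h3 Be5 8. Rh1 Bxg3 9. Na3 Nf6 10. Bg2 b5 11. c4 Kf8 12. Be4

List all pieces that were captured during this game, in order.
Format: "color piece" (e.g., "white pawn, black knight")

Tracking captures:
  Bxg3: captured white pawn

white pawn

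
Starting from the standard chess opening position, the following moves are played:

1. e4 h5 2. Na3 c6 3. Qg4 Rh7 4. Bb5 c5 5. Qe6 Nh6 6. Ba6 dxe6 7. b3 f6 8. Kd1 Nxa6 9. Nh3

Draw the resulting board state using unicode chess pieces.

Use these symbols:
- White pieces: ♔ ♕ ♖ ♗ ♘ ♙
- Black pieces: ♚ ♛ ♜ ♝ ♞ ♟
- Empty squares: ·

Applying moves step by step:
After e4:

♜ ♞ ♝ ♛ ♚ ♝ ♞ ♜
♟ ♟ ♟ ♟ ♟ ♟ ♟ ♟
· · · · · · · ·
· · · · · · · ·
· · · · ♙ · · ·
· · · · · · · ·
♙ ♙ ♙ ♙ · ♙ ♙ ♙
♖ ♘ ♗ ♕ ♔ ♗ ♘ ♖


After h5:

♜ ♞ ♝ ♛ ♚ ♝ ♞ ♜
♟ ♟ ♟ ♟ ♟ ♟ ♟ ·
· · · · · · · ·
· · · · · · · ♟
· · · · ♙ · · ·
· · · · · · · ·
♙ ♙ ♙ ♙ · ♙ ♙ ♙
♖ ♘ ♗ ♕ ♔ ♗ ♘ ♖


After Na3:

♜ ♞ ♝ ♛ ♚ ♝ ♞ ♜
♟ ♟ ♟ ♟ ♟ ♟ ♟ ·
· · · · · · · ·
· · · · · · · ♟
· · · · ♙ · · ·
♘ · · · · · · ·
♙ ♙ ♙ ♙ · ♙ ♙ ♙
♖ · ♗ ♕ ♔ ♗ ♘ ♖


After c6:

♜ ♞ ♝ ♛ ♚ ♝ ♞ ♜
♟ ♟ · ♟ ♟ ♟ ♟ ·
· · ♟ · · · · ·
· · · · · · · ♟
· · · · ♙ · · ·
♘ · · · · · · ·
♙ ♙ ♙ ♙ · ♙ ♙ ♙
♖ · ♗ ♕ ♔ ♗ ♘ ♖


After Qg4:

♜ ♞ ♝ ♛ ♚ ♝ ♞ ♜
♟ ♟ · ♟ ♟ ♟ ♟ ·
· · ♟ · · · · ·
· · · · · · · ♟
· · · · ♙ · ♕ ·
♘ · · · · · · ·
♙ ♙ ♙ ♙ · ♙ ♙ ♙
♖ · ♗ · ♔ ♗ ♘ ♖


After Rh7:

♜ ♞ ♝ ♛ ♚ ♝ ♞ ·
♟ ♟ · ♟ ♟ ♟ ♟ ♜
· · ♟ · · · · ·
· · · · · · · ♟
· · · · ♙ · ♕ ·
♘ · · · · · · ·
♙ ♙ ♙ ♙ · ♙ ♙ ♙
♖ · ♗ · ♔ ♗ ♘ ♖


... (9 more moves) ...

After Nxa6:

♜ · ♝ ♛ ♚ ♝ · ·
♟ ♟ · · ♟ · ♟ ♜
♞ · · · ♟ ♟ · ♞
· · ♟ · · · · ♟
· · · · ♙ · · ·
♘ ♙ · · · · · ·
♙ · ♙ ♙ · ♙ ♙ ♙
♖ · ♗ ♔ · · ♘ ♖


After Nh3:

♜ · ♝ ♛ ♚ ♝ · ·
♟ ♟ · · ♟ · ♟ ♜
♞ · · · ♟ ♟ · ♞
· · ♟ · · · · ♟
· · · · ♙ · · ·
♘ ♙ · · · · · ♘
♙ · ♙ ♙ · ♙ ♙ ♙
♖ · ♗ ♔ · · · ♖



  a b c d e f g h
  ─────────────────
8│♜ · ♝ ♛ ♚ ♝ · ·│8
7│♟ ♟ · · ♟ · ♟ ♜│7
6│♞ · · · ♟ ♟ · ♞│6
5│· · ♟ · · · · ♟│5
4│· · · · ♙ · · ·│4
3│♘ ♙ · · · · · ♘│3
2│♙ · ♙ ♙ · ♙ ♙ ♙│2
1│♖ · ♗ ♔ · · · ♖│1
  ─────────────────
  a b c d e f g h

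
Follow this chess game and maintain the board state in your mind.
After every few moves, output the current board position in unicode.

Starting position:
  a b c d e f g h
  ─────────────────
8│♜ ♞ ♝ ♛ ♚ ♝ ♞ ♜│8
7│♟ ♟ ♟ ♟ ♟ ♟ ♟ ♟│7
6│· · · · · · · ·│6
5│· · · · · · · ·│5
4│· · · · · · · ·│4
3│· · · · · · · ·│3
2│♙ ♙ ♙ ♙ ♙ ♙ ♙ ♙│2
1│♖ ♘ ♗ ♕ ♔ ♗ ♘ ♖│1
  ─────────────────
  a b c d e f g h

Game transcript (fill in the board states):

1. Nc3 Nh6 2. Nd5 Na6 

  a b c d e f g h
  ─────────────────
8│♜ · ♝ ♛ ♚ ♝ · ♜│8
7│♟ ♟ ♟ ♟ ♟ ♟ ♟ ♟│7
6│♞ · · · · · · ♞│6
5│· · · ♘ · · · ·│5
4│· · · · · · · ·│4
3│· · · · · · · ·│3
2│♙ ♙ ♙ ♙ ♙ ♙ ♙ ♙│2
1│♖ · ♗ ♕ ♔ ♗ ♘ ♖│1
  ─────────────────
  a b c d e f g h

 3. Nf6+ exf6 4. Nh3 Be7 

  a b c d e f g h
  ─────────────────
8│♜ · ♝ ♛ ♚ · · ♜│8
7│♟ ♟ ♟ ♟ ♝ ♟ ♟ ♟│7
6│♞ · · · · ♟ · ♞│6
5│· · · · · · · ·│5
4│· · · · · · · ·│4
3│· · · · · · · ♘│3
2│♙ ♙ ♙ ♙ ♙ ♙ ♙ ♙│2
1│♖ · ♗ ♕ ♔ ♗ · ♖│1
  ─────────────────
  a b c d e f g h

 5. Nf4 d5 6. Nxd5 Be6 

  a b c d e f g h
  ─────────────────
8│♜ · · ♛ ♚ · · ♜│8
7│♟ ♟ ♟ · ♝ ♟ ♟ ♟│7
6│♞ · · · ♝ ♟ · ♞│6
5│· · · ♘ · · · ·│5
4│· · · · · · · ·│4
3│· · · · · · · ·│3
2│♙ ♙ ♙ ♙ ♙ ♙ ♙ ♙│2
1│♖ · ♗ ♕ ♔ ♗ · ♖│1
  ─────────────────
  a b c d e f g h

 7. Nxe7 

  a b c d e f g h
  ─────────────────
8│♜ · · ♛ ♚ · · ♜│8
7│♟ ♟ ♟ · ♘ ♟ ♟ ♟│7
6│♞ · · · ♝ ♟ · ♞│6
5│· · · · · · · ·│5
4│· · · · · · · ·│4
3│· · · · · · · ·│3
2│♙ ♙ ♙ ♙ ♙ ♙ ♙ ♙│2
1│♖ · ♗ ♕ ♔ ♗ · ♖│1
  ─────────────────
  a b c d e f g h


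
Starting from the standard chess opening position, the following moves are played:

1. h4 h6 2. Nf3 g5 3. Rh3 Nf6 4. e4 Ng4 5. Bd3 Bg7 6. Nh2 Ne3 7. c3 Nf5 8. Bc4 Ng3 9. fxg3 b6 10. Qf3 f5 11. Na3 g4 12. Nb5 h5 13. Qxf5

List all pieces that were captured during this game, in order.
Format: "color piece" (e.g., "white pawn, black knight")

Tracking captures:
  fxg3: captured black knight
  Qxf5: captured black pawn

black knight, black pawn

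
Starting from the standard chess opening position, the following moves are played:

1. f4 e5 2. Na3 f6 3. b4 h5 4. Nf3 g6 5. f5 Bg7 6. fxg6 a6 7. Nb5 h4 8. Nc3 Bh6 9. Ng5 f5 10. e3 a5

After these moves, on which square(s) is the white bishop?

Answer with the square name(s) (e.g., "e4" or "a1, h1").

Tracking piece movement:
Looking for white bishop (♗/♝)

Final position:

  a b c d e f g h
  ─────────────────
8│♜ ♞ ♝ ♛ ♚ · ♞ ♜│8
7│· ♟ ♟ ♟ · · · ·│7
6│· · · · · · ♙ ♝│6
5│♟ · · · ♟ ♟ ♘ ·│5
4│· ♙ · · · · · ♟│4
3│· · ♘ · ♙ · · ·│3
2│♙ · ♙ ♙ · · ♙ ♙│2
1│♖ · ♗ ♕ ♔ ♗ · ♖│1
  ─────────────────
  a b c d e f g h


c1, f1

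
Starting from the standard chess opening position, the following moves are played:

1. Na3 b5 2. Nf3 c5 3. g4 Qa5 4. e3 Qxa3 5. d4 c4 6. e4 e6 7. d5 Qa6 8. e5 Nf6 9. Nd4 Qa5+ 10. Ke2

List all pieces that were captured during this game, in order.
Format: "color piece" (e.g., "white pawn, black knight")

Tracking captures:
  Qxa3: captured white knight

white knight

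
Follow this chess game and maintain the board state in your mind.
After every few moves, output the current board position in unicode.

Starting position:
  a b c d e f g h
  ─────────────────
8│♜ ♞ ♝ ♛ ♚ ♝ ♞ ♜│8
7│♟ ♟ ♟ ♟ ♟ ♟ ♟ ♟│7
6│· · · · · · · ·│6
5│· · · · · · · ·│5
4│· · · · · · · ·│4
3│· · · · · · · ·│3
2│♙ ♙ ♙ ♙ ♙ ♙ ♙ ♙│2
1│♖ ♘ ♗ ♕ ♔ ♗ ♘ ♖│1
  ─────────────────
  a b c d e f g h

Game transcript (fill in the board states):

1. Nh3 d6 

  a b c d e f g h
  ─────────────────
8│♜ ♞ ♝ ♛ ♚ ♝ ♞ ♜│8
7│♟ ♟ ♟ · ♟ ♟ ♟ ♟│7
6│· · · ♟ · · · ·│6
5│· · · · · · · ·│5
4│· · · · · · · ·│4
3│· · · · · · · ♘│3
2│♙ ♙ ♙ ♙ ♙ ♙ ♙ ♙│2
1│♖ ♘ ♗ ♕ ♔ ♗ · ♖│1
  ─────────────────
  a b c d e f g h

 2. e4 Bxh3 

  a b c d e f g h
  ─────────────────
8│♜ ♞ · ♛ ♚ ♝ ♞ ♜│8
7│♟ ♟ ♟ · ♟ ♟ ♟ ♟│7
6│· · · ♟ · · · ·│6
5│· · · · · · · ·│5
4│· · · · ♙ · · ·│4
3│· · · · · · · ♝│3
2│♙ ♙ ♙ ♙ · ♙ ♙ ♙│2
1│♖ ♘ ♗ ♕ ♔ ♗ · ♖│1
  ─────────────────
  a b c d e f g h

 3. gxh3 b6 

  a b c d e f g h
  ─────────────────
8│♜ ♞ · ♛ ♚ ♝ ♞ ♜│8
7│♟ · ♟ · ♟ ♟ ♟ ♟│7
6│· ♟ · ♟ · · · ·│6
5│· · · · · · · ·│5
4│· · · · ♙ · · ·│4
3│· · · · · · · ♙│3
2│♙ ♙ ♙ ♙ · ♙ · ♙│2
1│♖ ♘ ♗ ♕ ♔ ♗ · ♖│1
  ─────────────────
  a b c d e f g h

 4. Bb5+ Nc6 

  a b c d e f g h
  ─────────────────
8│♜ · · ♛ ♚ ♝ ♞ ♜│8
7│♟ · ♟ · ♟ ♟ ♟ ♟│7
6│· ♟ ♞ ♟ · · · ·│6
5│· ♗ · · · · · ·│5
4│· · · · ♙ · · ·│4
3│· · · · · · · ♙│3
2│♙ ♙ ♙ ♙ · ♙ · ♙│2
1│♖ ♘ ♗ ♕ ♔ · · ♖│1
  ─────────────────
  a b c d e f g h

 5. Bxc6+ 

  a b c d e f g h
  ─────────────────
8│♜ · · ♛ ♚ ♝ ♞ ♜│8
7│♟ · ♟ · ♟ ♟ ♟ ♟│7
6│· ♟ ♗ ♟ · · · ·│6
5│· · · · · · · ·│5
4│· · · · ♙ · · ·│4
3│· · · · · · · ♙│3
2│♙ ♙ ♙ ♙ · ♙ · ♙│2
1│♖ ♘ ♗ ♕ ♔ · · ♖│1
  ─────────────────
  a b c d e f g h


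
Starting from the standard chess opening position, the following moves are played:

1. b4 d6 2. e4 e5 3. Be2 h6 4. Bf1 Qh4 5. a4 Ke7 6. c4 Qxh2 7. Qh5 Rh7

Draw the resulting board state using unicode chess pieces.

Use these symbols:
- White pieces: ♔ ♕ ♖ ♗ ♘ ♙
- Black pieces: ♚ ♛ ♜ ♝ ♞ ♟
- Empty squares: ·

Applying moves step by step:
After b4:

♜ ♞ ♝ ♛ ♚ ♝ ♞ ♜
♟ ♟ ♟ ♟ ♟ ♟ ♟ ♟
· · · · · · · ·
· · · · · · · ·
· ♙ · · · · · ·
· · · · · · · ·
♙ · ♙ ♙ ♙ ♙ ♙ ♙
♖ ♘ ♗ ♕ ♔ ♗ ♘ ♖


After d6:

♜ ♞ ♝ ♛ ♚ ♝ ♞ ♜
♟ ♟ ♟ · ♟ ♟ ♟ ♟
· · · ♟ · · · ·
· · · · · · · ·
· ♙ · · · · · ·
· · · · · · · ·
♙ · ♙ ♙ ♙ ♙ ♙ ♙
♖ ♘ ♗ ♕ ♔ ♗ ♘ ♖


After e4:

♜ ♞ ♝ ♛ ♚ ♝ ♞ ♜
♟ ♟ ♟ · ♟ ♟ ♟ ♟
· · · ♟ · · · ·
· · · · · · · ·
· ♙ · · ♙ · · ·
· · · · · · · ·
♙ · ♙ ♙ · ♙ ♙ ♙
♖ ♘ ♗ ♕ ♔ ♗ ♘ ♖


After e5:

♜ ♞ ♝ ♛ ♚ ♝ ♞ ♜
♟ ♟ ♟ · · ♟ ♟ ♟
· · · ♟ · · · ·
· · · · ♟ · · ·
· ♙ · · ♙ · · ·
· · · · · · · ·
♙ · ♙ ♙ · ♙ ♙ ♙
♖ ♘ ♗ ♕ ♔ ♗ ♘ ♖


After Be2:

♜ ♞ ♝ ♛ ♚ ♝ ♞ ♜
♟ ♟ ♟ · · ♟ ♟ ♟
· · · ♟ · · · ·
· · · · ♟ · · ·
· ♙ · · ♙ · · ·
· · · · · · · ·
♙ · ♙ ♙ ♗ ♙ ♙ ♙
♖ ♘ ♗ ♕ ♔ · ♘ ♖


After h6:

♜ ♞ ♝ ♛ ♚ ♝ ♞ ♜
♟ ♟ ♟ · · ♟ ♟ ·
· · · ♟ · · · ♟
· · · · ♟ · · ·
· ♙ · · ♙ · · ·
· · · · · · · ·
♙ · ♙ ♙ ♗ ♙ ♙ ♙
♖ ♘ ♗ ♕ ♔ · ♘ ♖


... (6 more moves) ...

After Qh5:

♜ ♞ ♝ · · ♝ ♞ ♜
♟ ♟ ♟ · ♚ ♟ ♟ ·
· · · ♟ · · · ♟
· · · · ♟ · · ♕
♙ ♙ ♙ · ♙ · · ·
· · · · · · · ·
· · · ♙ · ♙ ♙ ♛
♖ ♘ ♗ · ♔ ♗ ♘ ♖


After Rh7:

♜ ♞ ♝ · · ♝ ♞ ·
♟ ♟ ♟ · ♚ ♟ ♟ ♜
· · · ♟ · · · ♟
· · · · ♟ · · ♕
♙ ♙ ♙ · ♙ · · ·
· · · · · · · ·
· · · ♙ · ♙ ♙ ♛
♖ ♘ ♗ · ♔ ♗ ♘ ♖



  a b c d e f g h
  ─────────────────
8│♜ ♞ ♝ · · ♝ ♞ ·│8
7│♟ ♟ ♟ · ♚ ♟ ♟ ♜│7
6│· · · ♟ · · · ♟│6
5│· · · · ♟ · · ♕│5
4│♙ ♙ ♙ · ♙ · · ·│4
3│· · · · · · · ·│3
2│· · · ♙ · ♙ ♙ ♛│2
1│♖ ♘ ♗ · ♔ ♗ ♘ ♖│1
  ─────────────────
  a b c d e f g h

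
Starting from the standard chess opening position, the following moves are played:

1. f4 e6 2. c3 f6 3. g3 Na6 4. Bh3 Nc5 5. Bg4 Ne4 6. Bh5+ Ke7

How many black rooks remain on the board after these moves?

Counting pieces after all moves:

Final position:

  a b c d e f g h
  ─────────────────
8│♜ · ♝ ♛ · ♝ ♞ ♜│8
7│♟ ♟ ♟ ♟ ♚ · ♟ ♟│7
6│· · · · ♟ ♟ · ·│6
5│· · · · · · · ♗│5
4│· · · · ♞ ♙ · ·│4
3│· · ♙ · · · ♙ ·│3
2│♙ ♙ · ♙ ♙ · · ♙│2
1│♖ ♘ ♗ ♕ ♔ · ♘ ♖│1
  ─────────────────
  a b c d e f g h


2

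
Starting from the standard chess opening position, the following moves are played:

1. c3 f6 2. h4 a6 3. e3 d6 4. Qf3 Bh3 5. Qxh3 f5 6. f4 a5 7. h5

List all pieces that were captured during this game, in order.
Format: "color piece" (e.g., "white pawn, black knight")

Tracking captures:
  Qxh3: captured black bishop

black bishop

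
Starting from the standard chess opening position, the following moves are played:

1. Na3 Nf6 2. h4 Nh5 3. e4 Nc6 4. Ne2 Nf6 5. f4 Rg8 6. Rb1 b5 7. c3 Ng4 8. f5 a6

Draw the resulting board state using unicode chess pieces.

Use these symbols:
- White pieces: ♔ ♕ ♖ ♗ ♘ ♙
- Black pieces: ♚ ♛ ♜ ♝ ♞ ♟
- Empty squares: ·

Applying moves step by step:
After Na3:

♜ ♞ ♝ ♛ ♚ ♝ ♞ ♜
♟ ♟ ♟ ♟ ♟ ♟ ♟ ♟
· · · · · · · ·
· · · · · · · ·
· · · · · · · ·
♘ · · · · · · ·
♙ ♙ ♙ ♙ ♙ ♙ ♙ ♙
♖ · ♗ ♕ ♔ ♗ ♘ ♖


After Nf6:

♜ ♞ ♝ ♛ ♚ ♝ · ♜
♟ ♟ ♟ ♟ ♟ ♟ ♟ ♟
· · · · · ♞ · ·
· · · · · · · ·
· · · · · · · ·
♘ · · · · · · ·
♙ ♙ ♙ ♙ ♙ ♙ ♙ ♙
♖ · ♗ ♕ ♔ ♗ ♘ ♖


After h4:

♜ ♞ ♝ ♛ ♚ ♝ · ♜
♟ ♟ ♟ ♟ ♟ ♟ ♟ ♟
· · · · · ♞ · ·
· · · · · · · ·
· · · · · · · ♙
♘ · · · · · · ·
♙ ♙ ♙ ♙ ♙ ♙ ♙ ·
♖ · ♗ ♕ ♔ ♗ ♘ ♖


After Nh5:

♜ ♞ ♝ ♛ ♚ ♝ · ♜
♟ ♟ ♟ ♟ ♟ ♟ ♟ ♟
· · · · · · · ·
· · · · · · · ♞
· · · · · · · ♙
♘ · · · · · · ·
♙ ♙ ♙ ♙ ♙ ♙ ♙ ·
♖ · ♗ ♕ ♔ ♗ ♘ ♖


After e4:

♜ ♞ ♝ ♛ ♚ ♝ · ♜
♟ ♟ ♟ ♟ ♟ ♟ ♟ ♟
· · · · · · · ·
· · · · · · · ♞
· · · · ♙ · · ♙
♘ · · · · · · ·
♙ ♙ ♙ ♙ · ♙ ♙ ·
♖ · ♗ ♕ ♔ ♗ ♘ ♖


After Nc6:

♜ · ♝ ♛ ♚ ♝ · ♜
♟ ♟ ♟ ♟ ♟ ♟ ♟ ♟
· · ♞ · · · · ·
· · · · · · · ♞
· · · · ♙ · · ♙
♘ · · · · · · ·
♙ ♙ ♙ ♙ · ♙ ♙ ·
♖ · ♗ ♕ ♔ ♗ ♘ ♖


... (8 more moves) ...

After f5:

♜ · ♝ ♛ ♚ ♝ ♜ ·
♟ · ♟ ♟ ♟ ♟ ♟ ♟
· · ♞ · · · · ·
· ♟ · · · ♙ · ·
· · · · ♙ · ♞ ♙
♘ · ♙ · · · · ·
♙ ♙ · ♙ ♘ · ♙ ·
· ♖ ♗ ♕ ♔ ♗ · ♖


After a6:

♜ · ♝ ♛ ♚ ♝ ♜ ·
· · ♟ ♟ ♟ ♟ ♟ ♟
♟ · ♞ · · · · ·
· ♟ · · · ♙ · ·
· · · · ♙ · ♞ ♙
♘ · ♙ · · · · ·
♙ ♙ · ♙ ♘ · ♙ ·
· ♖ ♗ ♕ ♔ ♗ · ♖



  a b c d e f g h
  ─────────────────
8│♜ · ♝ ♛ ♚ ♝ ♜ ·│8
7│· · ♟ ♟ ♟ ♟ ♟ ♟│7
6│♟ · ♞ · · · · ·│6
5│· ♟ · · · ♙ · ·│5
4│· · · · ♙ · ♞ ♙│4
3│♘ · ♙ · · · · ·│3
2│♙ ♙ · ♙ ♘ · ♙ ·│2
1│· ♖ ♗ ♕ ♔ ♗ · ♖│1
  ─────────────────
  a b c d e f g h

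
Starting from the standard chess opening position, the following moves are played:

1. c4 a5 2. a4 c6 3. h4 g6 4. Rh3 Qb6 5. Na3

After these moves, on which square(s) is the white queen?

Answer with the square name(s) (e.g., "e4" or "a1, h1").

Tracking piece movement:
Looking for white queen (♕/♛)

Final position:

  a b c d e f g h
  ─────────────────
8│♜ ♞ ♝ · ♚ ♝ ♞ ♜│8
7│· ♟ · ♟ ♟ ♟ · ♟│7
6│· ♛ ♟ · · · ♟ ·│6
5│♟ · · · · · · ·│5
4│♙ · ♙ · · · · ♙│4
3│♘ · · · · · · ♖│3
2│· ♙ · ♙ ♙ ♙ ♙ ·│2
1│♖ · ♗ ♕ ♔ ♗ ♘ ·│1
  ─────────────────
  a b c d e f g h


d1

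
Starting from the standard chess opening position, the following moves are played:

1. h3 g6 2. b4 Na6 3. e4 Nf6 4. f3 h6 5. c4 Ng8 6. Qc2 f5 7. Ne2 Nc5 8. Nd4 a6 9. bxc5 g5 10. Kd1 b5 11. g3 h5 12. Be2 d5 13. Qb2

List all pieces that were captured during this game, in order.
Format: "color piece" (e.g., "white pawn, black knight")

Tracking captures:
  bxc5: captured black knight

black knight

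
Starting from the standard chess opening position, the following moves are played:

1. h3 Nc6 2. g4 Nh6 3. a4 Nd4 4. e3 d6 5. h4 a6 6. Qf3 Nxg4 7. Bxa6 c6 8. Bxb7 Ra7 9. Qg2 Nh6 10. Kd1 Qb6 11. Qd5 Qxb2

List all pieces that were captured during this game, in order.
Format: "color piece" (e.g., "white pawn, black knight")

Tracking captures:
  Nxg4: captured white pawn
  Bxa6: captured black pawn
  Bxb7: captured black pawn
  Qxb2: captured white pawn

white pawn, black pawn, black pawn, white pawn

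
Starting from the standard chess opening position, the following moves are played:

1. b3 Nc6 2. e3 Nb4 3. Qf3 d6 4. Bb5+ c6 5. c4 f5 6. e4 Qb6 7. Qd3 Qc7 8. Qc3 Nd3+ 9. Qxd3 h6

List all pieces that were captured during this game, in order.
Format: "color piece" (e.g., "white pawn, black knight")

Tracking captures:
  Qxd3: captured black knight

black knight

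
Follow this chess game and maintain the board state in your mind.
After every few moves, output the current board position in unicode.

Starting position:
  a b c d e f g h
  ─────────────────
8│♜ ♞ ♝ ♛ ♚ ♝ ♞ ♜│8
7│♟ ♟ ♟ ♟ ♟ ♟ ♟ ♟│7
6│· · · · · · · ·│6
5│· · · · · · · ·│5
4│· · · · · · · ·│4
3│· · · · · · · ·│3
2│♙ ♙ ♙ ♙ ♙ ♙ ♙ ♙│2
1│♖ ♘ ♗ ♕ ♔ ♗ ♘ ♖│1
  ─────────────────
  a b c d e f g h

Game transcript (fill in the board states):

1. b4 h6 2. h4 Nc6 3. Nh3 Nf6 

  a b c d e f g h
  ─────────────────
8│♜ · ♝ ♛ ♚ ♝ · ♜│8
7│♟ ♟ ♟ ♟ ♟ ♟ ♟ ·│7
6│· · ♞ · · ♞ · ♟│6
5│· · · · · · · ·│5
4│· ♙ · · · · · ♙│4
3│· · · · · · · ♘│3
2│♙ · ♙ ♙ ♙ ♙ ♙ ·│2
1│♖ ♘ ♗ ♕ ♔ ♗ · ♖│1
  ─────────────────
  a b c d e f g h

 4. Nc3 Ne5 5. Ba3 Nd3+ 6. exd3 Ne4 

  a b c d e f g h
  ─────────────────
8│♜ · ♝ ♛ ♚ ♝ · ♜│8
7│♟ ♟ ♟ ♟ ♟ ♟ ♟ ·│7
6│· · · · · · · ♟│6
5│· · · · · · · ·│5
4│· ♙ · · ♞ · · ♙│4
3│♗ · ♘ ♙ · · · ♘│3
2│♙ · ♙ ♙ · ♙ ♙ ·│2
1│♖ · · ♕ ♔ ♗ · ♖│1
  ─────────────────
  a b c d e f g h

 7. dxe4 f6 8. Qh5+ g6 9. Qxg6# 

  a b c d e f g h
  ─────────────────
8│♜ · ♝ ♛ ♚ ♝ · ♜│8
7│♟ ♟ ♟ ♟ ♟ · · ·│7
6│· · · · · ♟ ♕ ♟│6
5│· · · · · · · ·│5
4│· ♙ · · ♙ · · ♙│4
3│♗ · ♘ · · · · ♘│3
2│♙ · ♙ ♙ · ♙ ♙ ·│2
1│♖ · · · ♔ ♗ · ♖│1
  ─────────────────
  a b c d e f g h


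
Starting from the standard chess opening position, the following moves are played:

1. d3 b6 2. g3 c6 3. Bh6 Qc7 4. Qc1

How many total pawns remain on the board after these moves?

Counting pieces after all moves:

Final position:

  a b c d e f g h
  ─────────────────
8│♜ ♞ ♝ · ♚ ♝ ♞ ♜│8
7│♟ · ♛ ♟ ♟ ♟ ♟ ♟│7
6│· ♟ ♟ · · · · ♗│6
5│· · · · · · · ·│5
4│· · · · · · · ·│4
3│· · · ♙ · · ♙ ·│3
2│♙ ♙ ♙ · ♙ ♙ · ♙│2
1│♖ ♘ ♕ · ♔ ♗ ♘ ♖│1
  ─────────────────
  a b c d e f g h


16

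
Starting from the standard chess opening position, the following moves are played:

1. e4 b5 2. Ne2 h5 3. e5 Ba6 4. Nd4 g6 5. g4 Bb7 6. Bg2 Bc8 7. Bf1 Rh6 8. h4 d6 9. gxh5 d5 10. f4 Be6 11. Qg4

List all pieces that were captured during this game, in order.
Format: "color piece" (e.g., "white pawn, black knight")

Tracking captures:
  gxh5: captured black pawn

black pawn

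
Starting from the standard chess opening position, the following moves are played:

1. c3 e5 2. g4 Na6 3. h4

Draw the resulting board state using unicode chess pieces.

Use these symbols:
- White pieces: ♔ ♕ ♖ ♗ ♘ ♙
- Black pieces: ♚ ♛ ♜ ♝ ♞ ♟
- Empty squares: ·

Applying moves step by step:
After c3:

♜ ♞ ♝ ♛ ♚ ♝ ♞ ♜
♟ ♟ ♟ ♟ ♟ ♟ ♟ ♟
· · · · · · · ·
· · · · · · · ·
· · · · · · · ·
· · ♙ · · · · ·
♙ ♙ · ♙ ♙ ♙ ♙ ♙
♖ ♘ ♗ ♕ ♔ ♗ ♘ ♖


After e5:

♜ ♞ ♝ ♛ ♚ ♝ ♞ ♜
♟ ♟ ♟ ♟ · ♟ ♟ ♟
· · · · · · · ·
· · · · ♟ · · ·
· · · · · · · ·
· · ♙ · · · · ·
♙ ♙ · ♙ ♙ ♙ ♙ ♙
♖ ♘ ♗ ♕ ♔ ♗ ♘ ♖


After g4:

♜ ♞ ♝ ♛ ♚ ♝ ♞ ♜
♟ ♟ ♟ ♟ · ♟ ♟ ♟
· · · · · · · ·
· · · · ♟ · · ·
· · · · · · ♙ ·
· · ♙ · · · · ·
♙ ♙ · ♙ ♙ ♙ · ♙
♖ ♘ ♗ ♕ ♔ ♗ ♘ ♖


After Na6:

♜ · ♝ ♛ ♚ ♝ ♞ ♜
♟ ♟ ♟ ♟ · ♟ ♟ ♟
♞ · · · · · · ·
· · · · ♟ · · ·
· · · · · · ♙ ·
· · ♙ · · · · ·
♙ ♙ · ♙ ♙ ♙ · ♙
♖ ♘ ♗ ♕ ♔ ♗ ♘ ♖


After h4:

♜ · ♝ ♛ ♚ ♝ ♞ ♜
♟ ♟ ♟ ♟ · ♟ ♟ ♟
♞ · · · · · · ·
· · · · ♟ · · ·
· · · · · · ♙ ♙
· · ♙ · · · · ·
♙ ♙ · ♙ ♙ ♙ · ·
♖ ♘ ♗ ♕ ♔ ♗ ♘ ♖



  a b c d e f g h
  ─────────────────
8│♜ · ♝ ♛ ♚ ♝ ♞ ♜│8
7│♟ ♟ ♟ ♟ · ♟ ♟ ♟│7
6│♞ · · · · · · ·│6
5│· · · · ♟ · · ·│5
4│· · · · · · ♙ ♙│4
3│· · ♙ · · · · ·│3
2│♙ ♙ · ♙ ♙ ♙ · ·│2
1│♖ ♘ ♗ ♕ ♔ ♗ ♘ ♖│1
  ─────────────────
  a b c d e f g h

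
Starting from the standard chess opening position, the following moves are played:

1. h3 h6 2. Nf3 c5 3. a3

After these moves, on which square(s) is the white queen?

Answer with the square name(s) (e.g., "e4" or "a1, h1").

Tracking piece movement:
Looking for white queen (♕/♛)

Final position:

  a b c d e f g h
  ─────────────────
8│♜ ♞ ♝ ♛ ♚ ♝ ♞ ♜│8
7│♟ ♟ · ♟ ♟ ♟ ♟ ·│7
6│· · · · · · · ♟│6
5│· · ♟ · · · · ·│5
4│· · · · · · · ·│4
3│♙ · · · · ♘ · ♙│3
2│· ♙ ♙ ♙ ♙ ♙ ♙ ·│2
1│♖ ♘ ♗ ♕ ♔ ♗ · ♖│1
  ─────────────────
  a b c d e f g h


d1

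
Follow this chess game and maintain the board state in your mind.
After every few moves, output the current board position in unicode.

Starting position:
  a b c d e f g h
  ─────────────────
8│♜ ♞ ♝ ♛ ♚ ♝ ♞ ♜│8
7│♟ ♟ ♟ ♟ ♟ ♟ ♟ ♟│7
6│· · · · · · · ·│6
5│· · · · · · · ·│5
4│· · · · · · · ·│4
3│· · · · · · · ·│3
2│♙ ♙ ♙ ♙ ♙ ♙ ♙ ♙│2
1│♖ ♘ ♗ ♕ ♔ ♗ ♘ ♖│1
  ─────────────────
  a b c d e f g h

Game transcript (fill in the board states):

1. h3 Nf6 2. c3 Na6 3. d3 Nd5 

  a b c d e f g h
  ─────────────────
8│♜ · ♝ ♛ ♚ ♝ · ♜│8
7│♟ ♟ ♟ ♟ ♟ ♟ ♟ ♟│7
6│♞ · · · · · · ·│6
5│· · · ♞ · · · ·│5
4│· · · · · · · ·│4
3│· · ♙ ♙ · · · ♙│3
2│♙ ♙ · · ♙ ♙ ♙ ·│2
1│♖ ♘ ♗ ♕ ♔ ♗ ♘ ♖│1
  ─────────────────
  a b c d e f g h

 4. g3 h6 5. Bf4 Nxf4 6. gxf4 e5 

  a b c d e f g h
  ─────────────────
8│♜ · ♝ ♛ ♚ ♝ · ♜│8
7│♟ ♟ ♟ ♟ · ♟ ♟ ·│7
6│♞ · · · · · · ♟│6
5│· · · · ♟ · · ·│5
4│· · · · · ♙ · ·│4
3│· · ♙ ♙ · · · ♙│3
2│♙ ♙ · · ♙ ♙ · ·│2
1│♖ ♘ · ♕ ♔ ♗ ♘ ♖│1
  ─────────────────
  a b c d e f g h

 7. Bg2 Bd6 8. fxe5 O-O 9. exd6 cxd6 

  a b c d e f g h
  ─────────────────
8│♜ · ♝ ♛ · ♜ ♚ ·│8
7│♟ ♟ · ♟ · ♟ ♟ ·│7
6│♞ · · ♟ · · · ♟│6
5│· · · · · · · ·│5
4│· · · · · · · ·│4
3│· · ♙ ♙ · · · ♙│3
2│♙ ♙ · · ♙ ♙ ♗ ·│2
1│♖ ♘ · ♕ ♔ · ♘ ♖│1
  ─────────────────
  a b c d e f g h

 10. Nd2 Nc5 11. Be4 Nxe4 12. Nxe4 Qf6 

  a b c d e f g h
  ─────────────────
8│♜ · ♝ · · ♜ ♚ ·│8
7│♟ ♟ · ♟ · ♟ ♟ ·│7
6│· · · ♟ · ♛ · ♟│6
5│· · · · · · · ·│5
4│· · · · ♘ · · ·│4
3│· · ♙ ♙ · · · ♙│3
2│♙ ♙ · · ♙ ♙ · ·│2
1│♖ · · ♕ ♔ · ♘ ♖│1
  ─────────────────
  a b c d e f g h

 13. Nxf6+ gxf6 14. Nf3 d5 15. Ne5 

  a b c d e f g h
  ─────────────────
8│♜ · ♝ · · ♜ ♚ ·│8
7│♟ ♟ · ♟ · ♟ · ·│7
6│· · · · · ♟ · ♟│6
5│· · · ♟ ♘ · · ·│5
4│· · · · · · · ·│4
3│· · ♙ ♙ · · · ♙│3
2│♙ ♙ · · ♙ ♙ · ·│2
1│♖ · · ♕ ♔ · · ♖│1
  ─────────────────
  a b c d e f g h


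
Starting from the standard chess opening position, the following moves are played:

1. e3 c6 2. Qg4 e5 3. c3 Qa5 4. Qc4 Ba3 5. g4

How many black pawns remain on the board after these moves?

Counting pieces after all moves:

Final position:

  a b c d e f g h
  ─────────────────
8│♜ ♞ ♝ · ♚ · ♞ ♜│8
7│♟ ♟ · ♟ · ♟ ♟ ♟│7
6│· · ♟ · · · · ·│6
5│♛ · · · ♟ · · ·│5
4│· · ♕ · · · ♙ ·│4
3│♝ · ♙ · ♙ · · ·│3
2│♙ ♙ · ♙ · ♙ · ♙│2
1│♖ ♘ ♗ · ♔ ♗ ♘ ♖│1
  ─────────────────
  a b c d e f g h


8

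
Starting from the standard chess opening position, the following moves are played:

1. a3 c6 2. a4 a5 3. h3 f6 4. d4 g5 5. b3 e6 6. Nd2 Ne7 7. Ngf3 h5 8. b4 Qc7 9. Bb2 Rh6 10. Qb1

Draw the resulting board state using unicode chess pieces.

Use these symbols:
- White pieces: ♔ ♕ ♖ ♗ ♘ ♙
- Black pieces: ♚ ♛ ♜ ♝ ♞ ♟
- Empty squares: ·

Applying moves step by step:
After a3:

♜ ♞ ♝ ♛ ♚ ♝ ♞ ♜
♟ ♟ ♟ ♟ ♟ ♟ ♟ ♟
· · · · · · · ·
· · · · · · · ·
· · · · · · · ·
♙ · · · · · · ·
· ♙ ♙ ♙ ♙ ♙ ♙ ♙
♖ ♘ ♗ ♕ ♔ ♗ ♘ ♖


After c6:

♜ ♞ ♝ ♛ ♚ ♝ ♞ ♜
♟ ♟ · ♟ ♟ ♟ ♟ ♟
· · ♟ · · · · ·
· · · · · · · ·
· · · · · · · ·
♙ · · · · · · ·
· ♙ ♙ ♙ ♙ ♙ ♙ ♙
♖ ♘ ♗ ♕ ♔ ♗ ♘ ♖


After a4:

♜ ♞ ♝ ♛ ♚ ♝ ♞ ♜
♟ ♟ · ♟ ♟ ♟ ♟ ♟
· · ♟ · · · · ·
· · · · · · · ·
♙ · · · · · · ·
· · · · · · · ·
· ♙ ♙ ♙ ♙ ♙ ♙ ♙
♖ ♘ ♗ ♕ ♔ ♗ ♘ ♖


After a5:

♜ ♞ ♝ ♛ ♚ ♝ ♞ ♜
· ♟ · ♟ ♟ ♟ ♟ ♟
· · ♟ · · · · ·
♟ · · · · · · ·
♙ · · · · · · ·
· · · · · · · ·
· ♙ ♙ ♙ ♙ ♙ ♙ ♙
♖ ♘ ♗ ♕ ♔ ♗ ♘ ♖


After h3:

♜ ♞ ♝ ♛ ♚ ♝ ♞ ♜
· ♟ · ♟ ♟ ♟ ♟ ♟
· · ♟ · · · · ·
♟ · · · · · · ·
♙ · · · · · · ·
· · · · · · · ♙
· ♙ ♙ ♙ ♙ ♙ ♙ ·
♖ ♘ ♗ ♕ ♔ ♗ ♘ ♖


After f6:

♜ ♞ ♝ ♛ ♚ ♝ ♞ ♜
· ♟ · ♟ ♟ · ♟ ♟
· · ♟ · · ♟ · ·
♟ · · · · · · ·
♙ · · · · · · ·
· · · · · · · ♙
· ♙ ♙ ♙ ♙ ♙ ♙ ·
♖ ♘ ♗ ♕ ♔ ♗ ♘ ♖


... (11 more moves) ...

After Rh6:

♜ ♞ ♝ · ♚ ♝ · ·
· ♟ ♛ ♟ ♞ · · ·
· · ♟ · ♟ ♟ · ♜
♟ · · · · · ♟ ♟
♙ ♙ · ♙ · · · ·
· · · · · ♘ · ♙
· ♗ ♙ ♘ ♙ ♙ ♙ ·
♖ · · ♕ ♔ ♗ · ♖


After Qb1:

♜ ♞ ♝ · ♚ ♝ · ·
· ♟ ♛ ♟ ♞ · · ·
· · ♟ · ♟ ♟ · ♜
♟ · · · · · ♟ ♟
♙ ♙ · ♙ · · · ·
· · · · · ♘ · ♙
· ♗ ♙ ♘ ♙ ♙ ♙ ·
♖ ♕ · · ♔ ♗ · ♖



  a b c d e f g h
  ─────────────────
8│♜ ♞ ♝ · ♚ ♝ · ·│8
7│· ♟ ♛ ♟ ♞ · · ·│7
6│· · ♟ · ♟ ♟ · ♜│6
5│♟ · · · · · ♟ ♟│5
4│♙ ♙ · ♙ · · · ·│4
3│· · · · · ♘ · ♙│3
2│· ♗ ♙ ♘ ♙ ♙ ♙ ·│2
1│♖ ♕ · · ♔ ♗ · ♖│1
  ─────────────────
  a b c d e f g h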